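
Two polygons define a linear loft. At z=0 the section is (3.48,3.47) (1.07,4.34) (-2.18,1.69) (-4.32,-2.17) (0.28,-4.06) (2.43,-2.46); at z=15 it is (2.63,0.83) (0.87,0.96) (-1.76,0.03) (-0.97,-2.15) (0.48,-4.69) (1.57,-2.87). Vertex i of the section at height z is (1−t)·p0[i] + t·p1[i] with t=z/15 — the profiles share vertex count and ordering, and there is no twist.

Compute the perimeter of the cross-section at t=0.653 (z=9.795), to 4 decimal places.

Cross-section at t=0.653: each vertex is (1-t)·p0[i] + t·p1[i].
  v1: (1-0.653)·(3.48,3.47) + 0.653·(2.63,0.83) = (2.9249,1.7461)
  v2: (1-0.653)·(1.07,4.34) + 0.653·(0.87,0.96) = (0.9394,2.1329)
  v3: (1-0.653)·(-2.18,1.69) + 0.653·(-1.76,0.03) = (-1.9057,0.6060)
  v4: (1-0.653)·(-4.32,-2.17) + 0.653·(-0.97,-2.15) = (-2.1324,-2.1569)
  v5: (1-0.653)·(0.28,-4.06) + 0.653·(0.48,-4.69) = (0.4106,-4.4714)
  v6: (1-0.653)·(2.43,-2.46) + 0.653·(1.57,-2.87) = (1.8684,-2.7277)
Perimeter = Σ |v_{i+1} − v_i|:
  edge 1→2: √(-1.9855² + 0.3868²) = 2.0229 (running 2.0229)
  edge 2→3: √(-2.8451² + -1.5268²) = 3.2289 (running 5.2518)
  edge 3→4: √(-0.2267² + -2.7630²) = 2.7722 (running 8.0241)
  edge 4→5: √(2.5431² + -2.3145²) = 3.4386 (running 11.4626)
  edge 5→6: √(1.4578² + 1.7437²) = 2.2728 (running 13.7354)
  edge 6→1: √(1.0565² + 4.4738²) = 4.5969 (running 18.3323)
Perimeter = 18.3323

Perimeter at t=0.653: 18.3323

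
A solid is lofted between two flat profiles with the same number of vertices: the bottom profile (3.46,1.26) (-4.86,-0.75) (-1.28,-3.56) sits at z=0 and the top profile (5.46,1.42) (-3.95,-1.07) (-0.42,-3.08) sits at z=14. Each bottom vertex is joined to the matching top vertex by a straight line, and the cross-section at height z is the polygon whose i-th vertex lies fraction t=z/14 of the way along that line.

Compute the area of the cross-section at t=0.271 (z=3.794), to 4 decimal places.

Area at t=0.271: 14.9870

Cross-section at t=0.271: each vertex is (1-t)·p0[i] + t·p1[i].
  v1: (1-0.271)·(3.46,1.26) + 0.271·(5.46,1.42) = (4.0020,1.3034)
  v2: (1-0.271)·(-4.86,-0.75) + 0.271·(-3.95,-1.07) = (-4.6134,-0.8367)
  v3: (1-0.271)·(-1.28,-3.56) + 0.271·(-0.42,-3.08) = (-1.0469,-3.4299)
Shoelace sum Σ(x_i·y_{i+1} − x_{i+1}·y_i):
  i=1: 4.0020·-0.8367 − -4.6134·1.3034 = +2.6644 (running +2.6644)
  i=2: -4.6134·-3.4299 − -1.0469·-0.8367 = +14.9476 (running +17.6119)
  i=3: -1.0469·1.3034 − 4.0020·-3.4299 = +12.3620 (running +29.9739)
Area = |Σ|/2 = |29.9739|/2 = 14.9870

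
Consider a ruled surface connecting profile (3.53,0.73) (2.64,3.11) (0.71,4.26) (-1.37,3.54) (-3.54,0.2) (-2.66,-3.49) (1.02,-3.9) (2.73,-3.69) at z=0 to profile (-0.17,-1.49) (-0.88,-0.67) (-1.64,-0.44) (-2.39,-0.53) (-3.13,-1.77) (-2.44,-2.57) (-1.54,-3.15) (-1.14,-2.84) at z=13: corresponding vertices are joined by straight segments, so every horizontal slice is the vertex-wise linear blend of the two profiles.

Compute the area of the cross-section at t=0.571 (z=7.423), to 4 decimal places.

Area at t=0.571: 16.9235

Cross-section at t=0.571: each vertex is (1-t)·p0[i] + t·p1[i].
  v1: (1-0.571)·(3.53,0.73) + 0.571·(-0.17,-1.49) = (1.4173,-0.5376)
  v2: (1-0.571)·(2.64,3.11) + 0.571·(-0.88,-0.67) = (0.6301,0.9516)
  v3: (1-0.571)·(0.71,4.26) + 0.571·(-1.64,-0.44) = (-0.6318,1.5763)
  v4: (1-0.571)·(-1.37,3.54) + 0.571·(-2.39,-0.53) = (-1.9524,1.2160)
  v5: (1-0.571)·(-3.54,0.2) + 0.571·(-3.13,-1.77) = (-3.3059,-0.9249)
  v6: (1-0.571)·(-2.66,-3.49) + 0.571·(-2.44,-2.57) = (-2.5344,-2.9647)
  v7: (1-0.571)·(1.02,-3.9) + 0.571·(-1.54,-3.15) = (-0.4418,-3.4718)
  v8: (1-0.571)·(2.73,-3.69) + 0.571·(-1.14,-2.84) = (0.5202,-3.2046)
Shoelace sum Σ(x_i·y_{i+1} − x_{i+1}·y_i):
  i=1: 1.4173·0.9516 − 0.6301·-0.5376 = +1.6875 (running +1.6875)
  i=2: 0.6301·1.5763 − -0.6318·0.9516 = +1.5945 (running +3.2820)
  i=3: -0.6318·1.2160 − -1.9524·1.5763 = +2.3093 (running +5.5912)
  i=4: -1.9524·-0.9249 − -3.3059·1.2160 = +5.8258 (running +11.4170)
  i=5: -3.3059·-2.9647 − -2.5344·-0.9249 = +7.4569 (running +18.8739)
  i=6: -2.5344·-3.4718 − -0.4418·-2.9647 = +7.4891 (running +26.3630)
  i=7: -0.4418·-3.2046 − 0.5202·-3.4718 = +3.2218 (running +29.5848)
  i=8: 0.5202·-0.5376 − 1.4173·-3.2046 = +4.2623 (running +33.8470)
Area = |Σ|/2 = |33.8470|/2 = 16.9235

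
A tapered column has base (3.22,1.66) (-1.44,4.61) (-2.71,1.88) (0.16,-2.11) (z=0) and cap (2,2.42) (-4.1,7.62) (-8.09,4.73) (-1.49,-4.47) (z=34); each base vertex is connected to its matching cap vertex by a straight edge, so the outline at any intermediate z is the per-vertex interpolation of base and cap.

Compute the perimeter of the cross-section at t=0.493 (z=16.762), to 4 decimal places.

Cross-section at t=0.493: each vertex is (1-t)·p0[i] + t·p1[i].
  v1: (1-0.493)·(3.22,1.66) + 0.493·(2,2.42) = (2.6185,2.0347)
  v2: (1-0.493)·(-1.44,4.61) + 0.493·(-4.1,7.62) = (-2.7514,6.0939)
  v3: (1-0.493)·(-2.71,1.88) + 0.493·(-8.09,4.73) = (-5.3623,3.2851)
  v4: (1-0.493)·(0.16,-2.11) + 0.493·(-1.49,-4.47) = (-0.6534,-3.2735)
Perimeter = Σ |v_{i+1} − v_i|:
  edge 1→2: √(-5.3699² + 4.0593²) = 6.7315 (running 6.7315)
  edge 2→3: √(-2.6110² + -2.8089²) = 3.8350 (running 10.5665)
  edge 3→4: √(4.7089² + -6.5585²) = 8.0739 (running 18.6404)
  edge 4→1: √(3.2720² + 5.3082²) = 6.2356 (running 24.8760)
Perimeter = 24.8760

Perimeter at t=0.493: 24.8760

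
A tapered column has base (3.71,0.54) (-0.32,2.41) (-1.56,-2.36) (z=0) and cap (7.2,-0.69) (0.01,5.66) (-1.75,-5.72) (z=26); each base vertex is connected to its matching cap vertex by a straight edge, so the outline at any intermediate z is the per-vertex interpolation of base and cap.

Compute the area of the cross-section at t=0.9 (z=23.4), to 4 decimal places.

Area at t=0.9: 41.8815

Cross-section at t=0.9: each vertex is (1-t)·p0[i] + t·p1[i].
  v1: (1-0.9)·(3.71,0.54) + 0.9·(7.2,-0.69) = (6.8510,-0.5670)
  v2: (1-0.9)·(-0.32,2.41) + 0.9·(0.01,5.66) = (-0.0230,5.3350)
  v3: (1-0.9)·(-1.56,-2.36) + 0.9·(-1.75,-5.72) = (-1.7310,-5.3840)
Shoelace sum Σ(x_i·y_{i+1} − x_{i+1}·y_i):
  i=1: 6.8510·5.3350 − -0.0230·-0.5670 = +36.5370 (running +36.5370)
  i=2: -0.0230·-5.3840 − -1.7310·5.3350 = +9.3587 (running +45.8958)
  i=3: -1.7310·-0.5670 − 6.8510·-5.3840 = +37.8673 (running +83.7630)
Area = |Σ|/2 = |83.7630|/2 = 41.8815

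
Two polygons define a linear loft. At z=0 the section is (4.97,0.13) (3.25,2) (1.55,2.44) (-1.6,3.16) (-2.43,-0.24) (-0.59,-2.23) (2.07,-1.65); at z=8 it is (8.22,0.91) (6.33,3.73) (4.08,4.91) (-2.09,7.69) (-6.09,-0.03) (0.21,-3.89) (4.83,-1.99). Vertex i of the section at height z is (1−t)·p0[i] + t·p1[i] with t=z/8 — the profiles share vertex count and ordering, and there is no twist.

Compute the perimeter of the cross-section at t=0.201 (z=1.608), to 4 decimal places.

Perimeter at t=0.201: 23.4415

Cross-section at t=0.201: each vertex is (1-t)·p0[i] + t·p1[i].
  v1: (1-0.201)·(4.97,0.13) + 0.201·(8.22,0.91) = (5.6232,0.2868)
  v2: (1-0.201)·(3.25,2) + 0.201·(6.33,3.73) = (3.8691,2.3477)
  v3: (1-0.201)·(1.55,2.44) + 0.201·(4.08,4.91) = (2.0585,2.9365)
  v4: (1-0.201)·(-1.6,3.16) + 0.201·(-2.09,7.69) = (-1.6985,4.0705)
  v5: (1-0.201)·(-2.43,-0.24) + 0.201·(-6.09,-0.03) = (-3.1657,-0.1978)
  v6: (1-0.201)·(-0.59,-2.23) + 0.201·(0.21,-3.89) = (-0.4292,-2.5637)
  v7: (1-0.201)·(2.07,-1.65) + 0.201·(4.83,-1.99) = (2.6248,-1.7183)
Perimeter = Σ |v_{i+1} − v_i|:
  edge 1→2: √(-1.7542² + 2.0610²) = 2.7064 (running 2.7064)
  edge 2→3: √(-1.8106² + 0.5887²) = 1.9039 (running 4.6103)
  edge 3→4: √(-3.7570² + 1.1341²) = 3.9244 (running 8.5347)
  edge 4→5: √(-1.4672² + -4.2683²) = 4.5134 (running 13.0482)
  edge 5→6: √(2.7365² + -2.3659²) = 3.6174 (running 16.6656)
  edge 6→7: √(3.0540² + 0.8453²) = 3.1688 (running 19.8343)
  edge 7→1: √(2.9985² + 2.0051²) = 3.6071 (running 23.4415)
Perimeter = 23.4415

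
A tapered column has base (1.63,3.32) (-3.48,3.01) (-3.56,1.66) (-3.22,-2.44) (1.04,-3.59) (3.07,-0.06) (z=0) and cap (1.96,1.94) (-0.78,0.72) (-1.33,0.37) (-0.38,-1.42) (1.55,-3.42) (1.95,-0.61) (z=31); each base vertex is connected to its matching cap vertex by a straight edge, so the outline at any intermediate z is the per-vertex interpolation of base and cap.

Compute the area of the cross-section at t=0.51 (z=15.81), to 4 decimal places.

Cross-section at t=0.51: each vertex is (1-t)·p0[i] + t·p1[i].
  v1: (1-0.51)·(1.63,3.32) + 0.51·(1.96,1.94) = (1.7983,2.6162)
  v2: (1-0.51)·(-3.48,3.01) + 0.51·(-0.78,0.72) = (-2.1030,1.8421)
  v3: (1-0.51)·(-3.56,1.66) + 0.51·(-1.33,0.37) = (-2.4227,1.0021)
  v4: (1-0.51)·(-3.22,-2.44) + 0.51·(-0.38,-1.42) = (-1.7716,-1.9198)
  v5: (1-0.51)·(1.04,-3.59) + 0.51·(1.55,-3.42) = (1.3001,-3.5033)
  v6: (1-0.51)·(3.07,-0.06) + 0.51·(1.95,-0.61) = (2.4988,-0.3405)
Shoelace sum Σ(x_i·y_{i+1} − x_{i+1}·y_i):
  i=1: 1.7983·1.8421 − -2.1030·2.6162 = +8.8145 (running +8.8145)
  i=2: -2.1030·1.0021 − -2.4227·1.8421 = +2.3554 (running +11.1700)
  i=3: -2.4227·-1.9198 − -1.7716·1.0021 = +6.4264 (running +17.5964)
  i=4: -1.7716·-3.5033 − 1.3001·-1.9198 = +8.7024 (running +26.2988)
  i=5: 1.3001·-0.3405 − 2.4988·-3.5033 = +8.3114 (running +34.6101)
  i=6: 2.4988·2.6162 − 1.7983·-0.3405 = +7.1497 (running +41.7598)
Area = |Σ|/2 = |41.7598|/2 = 20.8799

Area at t=0.51: 20.8799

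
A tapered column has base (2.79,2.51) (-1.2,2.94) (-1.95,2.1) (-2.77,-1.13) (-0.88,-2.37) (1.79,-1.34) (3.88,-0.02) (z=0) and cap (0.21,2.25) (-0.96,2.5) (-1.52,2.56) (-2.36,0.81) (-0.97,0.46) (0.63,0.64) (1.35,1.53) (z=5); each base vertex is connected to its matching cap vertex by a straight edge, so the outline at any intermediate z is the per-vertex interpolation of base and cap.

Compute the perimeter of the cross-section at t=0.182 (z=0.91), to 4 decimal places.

Cross-section at t=0.182: each vertex is (1-t)·p0[i] + t·p1[i].
  v1: (1-0.182)·(2.79,2.51) + 0.182·(0.21,2.25) = (2.3204,2.4627)
  v2: (1-0.182)·(-1.2,2.94) + 0.182·(-0.96,2.5) = (-1.1563,2.8599)
  v3: (1-0.182)·(-1.95,2.1) + 0.182·(-1.52,2.56) = (-1.8717,2.1837)
  v4: (1-0.182)·(-2.77,-1.13) + 0.182·(-2.36,0.81) = (-2.6954,-0.7769)
  v5: (1-0.182)·(-0.88,-2.37) + 0.182·(-0.97,0.46) = (-0.8964,-1.8549)
  v6: (1-0.182)·(1.79,-1.34) + 0.182·(0.63,0.64) = (1.5789,-0.9796)
  v7: (1-0.182)·(3.88,-0.02) + 0.182·(1.35,1.53) = (3.4195,0.2621)
Perimeter = Σ |v_{i+1} − v_i|:
  edge 1→2: √(-3.4768² + 0.3972²) = 3.4994 (running 3.4994)
  edge 2→3: √(-0.7154² + -0.6762²) = 0.9844 (running 4.4838)
  edge 3→4: √(-0.8236² + -2.9606²) = 3.0731 (running 7.5569)
  edge 4→5: √(1.7990² + -1.0780²) = 2.0973 (running 9.6541)
  edge 5→6: √(2.4753² + 0.8753²) = 2.6255 (running 12.2796)
  edge 6→7: √(1.8407² + 1.2417²) = 2.2203 (running 14.4999)
  edge 7→1: √(-1.0991² + 2.2006²) = 2.4598 (running 16.9597)
Perimeter = 16.9597

Perimeter at t=0.182: 16.9597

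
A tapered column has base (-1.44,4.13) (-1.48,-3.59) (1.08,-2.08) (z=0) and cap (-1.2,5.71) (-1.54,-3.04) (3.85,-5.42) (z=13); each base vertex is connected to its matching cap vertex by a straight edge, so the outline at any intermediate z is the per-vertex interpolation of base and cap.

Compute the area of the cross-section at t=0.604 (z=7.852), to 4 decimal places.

Cross-section at t=0.604: each vertex is (1-t)·p0[i] + t·p1[i].
  v1: (1-0.604)·(-1.44,4.13) + 0.604·(-1.2,5.71) = (-1.2950,5.0843)
  v2: (1-0.604)·(-1.48,-3.59) + 0.604·(-1.54,-3.04) = (-1.5162,-3.2578)
  v3: (1-0.604)·(1.08,-2.08) + 0.604·(3.85,-5.42) = (2.7531,-4.0974)
Shoelace sum Σ(x_i·y_{i+1} − x_{i+1}·y_i):
  i=1: -1.2950·-3.2578 − -1.5162·5.0843 = +11.9280 (running +11.9280)
  i=2: -1.5162·-4.0974 − 2.7531·-3.2578 = +15.1816 (running +27.1096)
  i=3: 2.7531·5.0843 − -1.2950·-4.0974 = +8.6913 (running +35.8009)
Area = |Σ|/2 = |35.8009|/2 = 17.9004

Area at t=0.604: 17.9004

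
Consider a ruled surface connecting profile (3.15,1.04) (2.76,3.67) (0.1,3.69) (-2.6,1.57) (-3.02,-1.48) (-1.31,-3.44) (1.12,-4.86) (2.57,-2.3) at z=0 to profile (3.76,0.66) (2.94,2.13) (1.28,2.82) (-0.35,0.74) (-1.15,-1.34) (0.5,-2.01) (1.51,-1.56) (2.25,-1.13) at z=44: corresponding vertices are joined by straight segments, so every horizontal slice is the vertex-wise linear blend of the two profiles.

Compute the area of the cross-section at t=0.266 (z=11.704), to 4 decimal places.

Area at t=0.266: 30.1225

Cross-section at t=0.266: each vertex is (1-t)·p0[i] + t·p1[i].
  v1: (1-0.266)·(3.15,1.04) + 0.266·(3.76,0.66) = (3.3123,0.9389)
  v2: (1-0.266)·(2.76,3.67) + 0.266·(2.94,2.13) = (2.8079,3.2604)
  v3: (1-0.266)·(0.1,3.69) + 0.266·(1.28,2.82) = (0.4139,3.4586)
  v4: (1-0.266)·(-2.6,1.57) + 0.266·(-0.35,0.74) = (-2.0015,1.3492)
  v5: (1-0.266)·(-3.02,-1.48) + 0.266·(-1.15,-1.34) = (-2.5226,-1.4428)
  v6: (1-0.266)·(-1.31,-3.44) + 0.266·(0.5,-2.01) = (-0.8285,-3.0596)
  v7: (1-0.266)·(1.12,-4.86) + 0.266·(1.51,-1.56) = (1.2237,-3.9822)
  v8: (1-0.266)·(2.57,-2.3) + 0.266·(2.25,-1.13) = (2.4849,-1.9888)
Shoelace sum Σ(x_i·y_{i+1} − x_{i+1}·y_i):
  i=1: 3.3123·3.2604 − 2.8079·0.9389 = +8.1628 (running +8.1628)
  i=2: 2.8079·3.4586 − 0.4139·3.2604 = +8.3619 (running +16.5247)
  i=3: 0.4139·1.3492 − -2.0015·3.4586 = +7.4808 (running +24.0054)
  i=4: -2.0015·-1.4428 − -2.5226·1.3492 = +6.2912 (running +30.2966)
  i=5: -2.5226·-3.0596 − -0.8285·-1.4428 = +6.5228 (running +36.8194)
  i=6: -0.8285·-3.9822 − 1.2237·-3.0596 = +7.0436 (running +43.8630)
  i=7: 1.2237·-1.9888 − 2.4849·-3.9822 = +7.4615 (running +51.3245)
  i=8: 2.4849·0.9389 − 3.3123·-1.9888 = +8.9205 (running +60.2450)
Area = |Σ|/2 = |60.2450|/2 = 30.1225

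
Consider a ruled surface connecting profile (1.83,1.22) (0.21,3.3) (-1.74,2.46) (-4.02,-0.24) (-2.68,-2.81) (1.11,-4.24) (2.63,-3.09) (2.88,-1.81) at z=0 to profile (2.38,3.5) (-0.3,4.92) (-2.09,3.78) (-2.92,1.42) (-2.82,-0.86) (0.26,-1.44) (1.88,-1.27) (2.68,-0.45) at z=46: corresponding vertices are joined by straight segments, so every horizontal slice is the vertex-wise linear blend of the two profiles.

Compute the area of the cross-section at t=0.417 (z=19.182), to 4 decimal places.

Area at t=0.417: 30.7250

Cross-section at t=0.417: each vertex is (1-t)·p0[i] + t·p1[i].
  v1: (1-0.417)·(1.83,1.22) + 0.417·(2.38,3.5) = (2.0593,2.1708)
  v2: (1-0.417)·(0.21,3.3) + 0.417·(-0.3,4.92) = (-0.0027,3.9755)
  v3: (1-0.417)·(-1.74,2.46) + 0.417·(-2.09,3.78) = (-1.8859,3.0104)
  v4: (1-0.417)·(-4.02,-0.24) + 0.417·(-2.92,1.42) = (-3.5613,0.4522)
  v5: (1-0.417)·(-2.68,-2.81) + 0.417·(-2.82,-0.86) = (-2.7384,-1.9968)
  v6: (1-0.417)·(1.11,-4.24) + 0.417·(0.26,-1.44) = (0.7555,-3.0724)
  v7: (1-0.417)·(2.63,-3.09) + 0.417·(1.88,-1.27) = (2.3172,-2.3311)
  v8: (1-0.417)·(2.88,-1.81) + 0.417·(2.68,-0.45) = (2.7966,-1.2429)
Shoelace sum Σ(x_i·y_{i+1} − x_{i+1}·y_i):
  i=1: 2.0593·3.9755 − -0.0027·2.1708 = +8.1928 (running +8.1928)
  i=2: -0.0027·3.0104 − -1.8859·3.9755 = +7.4896 (running +15.6825)
  i=3: -1.8859·0.4522 − -3.5613·3.0104 = +9.8682 (running +25.5507)
  i=4: -3.5613·-1.9968 − -2.7384·0.4522 = +8.3497 (running +33.9004)
  i=5: -2.7384·-3.0724 − 0.7555·-1.9968 = +9.9221 (running +43.8225)
  i=6: 0.7555·-2.3311 − 2.3172·-3.0724 = +5.3583 (running +49.1808)
  i=7: 2.3172·-1.2429 − 2.7966·-2.3311 = +3.6390 (running +52.8198)
  i=8: 2.7966·2.1708 − 2.0593·-1.2429 = +8.6303 (running +61.4501)
Area = |Σ|/2 = |61.4501|/2 = 30.7250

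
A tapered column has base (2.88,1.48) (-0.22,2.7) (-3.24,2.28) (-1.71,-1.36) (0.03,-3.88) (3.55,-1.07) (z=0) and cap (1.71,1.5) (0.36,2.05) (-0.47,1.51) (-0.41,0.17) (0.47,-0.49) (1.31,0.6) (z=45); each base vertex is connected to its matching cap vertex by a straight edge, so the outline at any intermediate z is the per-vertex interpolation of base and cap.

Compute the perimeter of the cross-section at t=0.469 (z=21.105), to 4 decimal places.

Perimeter at t=0.469: 14.1255

Cross-section at t=0.469: each vertex is (1-t)·p0[i] + t·p1[i].
  v1: (1-0.469)·(2.88,1.48) + 0.469·(1.71,1.5) = (2.3313,1.4894)
  v2: (1-0.469)·(-0.22,2.7) + 0.469·(0.36,2.05) = (0.0520,2.3952)
  v3: (1-0.469)·(-3.24,2.28) + 0.469·(-0.47,1.51) = (-1.9409,1.9189)
  v4: (1-0.469)·(-1.71,-1.36) + 0.469·(-0.41,0.17) = (-1.1003,-0.6424)
  v5: (1-0.469)·(0.03,-3.88) + 0.469·(0.47,-0.49) = (0.2364,-2.2901)
  v6: (1-0.469)·(3.55,-1.07) + 0.469·(1.31,0.6) = (2.4994,-0.2868)
Perimeter = Σ |v_{i+1} − v_i|:
  edge 1→2: √(-2.2792² + 0.9058²) = 2.4526 (running 2.4526)
  edge 2→3: √(-1.9929² + -0.4763²) = 2.0490 (running 4.5016)
  edge 3→4: √(0.8406² + -2.5613²) = 2.6957 (running 7.1973)
  edge 4→5: √(1.3367² + -1.6477²) = 2.1217 (running 9.3190)
  edge 5→6: √(2.2631² + 2.0033²) = 3.0224 (running 12.3414)
  edge 6→1: √(-0.1682² + 1.7762²) = 1.7841 (running 14.1255)
Perimeter = 14.1255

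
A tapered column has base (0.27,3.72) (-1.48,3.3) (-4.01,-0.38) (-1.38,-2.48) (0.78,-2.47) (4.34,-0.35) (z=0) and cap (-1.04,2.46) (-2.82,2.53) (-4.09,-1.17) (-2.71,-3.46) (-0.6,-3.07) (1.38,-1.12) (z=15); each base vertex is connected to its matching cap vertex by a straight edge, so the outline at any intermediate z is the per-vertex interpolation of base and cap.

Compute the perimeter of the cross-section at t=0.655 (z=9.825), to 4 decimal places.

Cross-section at t=0.655: each vertex is (1-t)·p0[i] + t·p1[i].
  v1: (1-0.655)·(0.27,3.72) + 0.655·(-1.04,2.46) = (-0.5881,2.8947)
  v2: (1-0.655)·(-1.48,3.3) + 0.655·(-2.82,2.53) = (-2.3577,2.7956)
  v3: (1-0.655)·(-4.01,-0.38) + 0.655·(-4.09,-1.17) = (-4.0624,-0.8974)
  v4: (1-0.655)·(-1.38,-2.48) + 0.655·(-2.71,-3.46) = (-2.2511,-3.1219)
  v5: (1-0.655)·(0.78,-2.47) + 0.655·(-0.6,-3.07) = (-0.1239,-2.8630)
  v6: (1-0.655)·(4.34,-0.35) + 0.655·(1.38,-1.12) = (2.4012,-0.8544)
Perimeter = Σ |v_{i+1} − v_i|:
  edge 1→2: √(-1.7696² + -0.0991²) = 1.7724 (running 1.7724)
  edge 2→3: √(-1.7047² + -3.6931²) = 4.0676 (running 5.8400)
  edge 3→4: √(1.8113² + -2.2245²) = 2.8686 (running 8.7086)
  edge 4→5: √(2.1273² + 0.2589²) = 2.1429 (running 10.8515)
  edge 5→6: √(2.5251² + 2.0086²) = 3.2266 (running 14.0781)
  edge 6→1: √(-2.9892² + 3.7490²) = 4.7949 (running 18.8730)
Perimeter = 18.8730

Perimeter at t=0.655: 18.8730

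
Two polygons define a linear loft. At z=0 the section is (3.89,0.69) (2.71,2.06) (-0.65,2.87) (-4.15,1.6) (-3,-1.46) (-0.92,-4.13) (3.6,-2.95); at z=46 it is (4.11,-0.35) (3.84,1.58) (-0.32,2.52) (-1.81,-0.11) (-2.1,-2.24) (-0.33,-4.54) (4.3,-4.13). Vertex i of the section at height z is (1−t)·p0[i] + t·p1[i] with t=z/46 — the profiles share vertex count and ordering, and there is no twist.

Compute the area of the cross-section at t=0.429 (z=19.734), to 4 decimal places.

Area at t=0.429: 38.0736

Cross-section at t=0.429: each vertex is (1-t)·p0[i] + t·p1[i].
  v1: (1-0.429)·(3.89,0.69) + 0.429·(4.11,-0.35) = (3.9844,0.2438)
  v2: (1-0.429)·(2.71,2.06) + 0.429·(3.84,1.58) = (3.1948,1.8541)
  v3: (1-0.429)·(-0.65,2.87) + 0.429·(-0.32,2.52) = (-0.5084,2.7199)
  v4: (1-0.429)·(-4.15,1.6) + 0.429·(-1.81,-0.11) = (-3.1461,0.8664)
  v5: (1-0.429)·(-3,-1.46) + 0.429·(-2.1,-2.24) = (-2.6139,-1.7946)
  v6: (1-0.429)·(-0.92,-4.13) + 0.429·(-0.33,-4.54) = (-0.6669,-4.3059)
  v7: (1-0.429)·(3.6,-2.95) + 0.429·(4.3,-4.13) = (3.9003,-3.4562)
Shoelace sum Σ(x_i·y_{i+1} − x_{i+1}·y_i):
  i=1: 3.9844·1.8541 − 3.1948·0.2438 = +6.6083 (running +6.6083)
  i=2: 3.1948·2.7199 − -0.5084·1.8541 = +9.6320 (running +16.2403)
  i=3: -0.5084·0.8664 − -3.1461·2.7199 = +8.1165 (running +24.3568)
  i=4: -3.1461·-1.7946 − -2.6139·0.8664 = +7.9108 (running +32.2677)
  i=5: -2.6139·-4.3059 − -0.6669·-1.7946 = +10.0584 (running +42.3260)
  i=6: -0.6669·-3.4562 − 3.9003·-4.3059 = +19.0992 (running +61.4252)
  i=7: 3.9003·0.2438 − 3.9844·-3.4562 = +14.7219 (running +76.1471)
Area = |Σ|/2 = |76.1471|/2 = 38.0736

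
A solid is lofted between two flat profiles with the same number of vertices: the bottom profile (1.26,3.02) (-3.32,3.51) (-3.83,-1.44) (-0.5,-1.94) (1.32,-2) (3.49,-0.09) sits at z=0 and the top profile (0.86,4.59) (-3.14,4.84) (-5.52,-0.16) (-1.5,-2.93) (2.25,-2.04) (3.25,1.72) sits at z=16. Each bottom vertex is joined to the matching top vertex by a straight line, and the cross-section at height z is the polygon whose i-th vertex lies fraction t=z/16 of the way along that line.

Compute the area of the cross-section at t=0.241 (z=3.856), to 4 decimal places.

Cross-section at t=0.241: each vertex is (1-t)·p0[i] + t·p1[i].
  v1: (1-0.241)·(1.26,3.02) + 0.241·(0.86,4.59) = (1.1636,3.3984)
  v2: (1-0.241)·(-3.32,3.51) + 0.241·(-3.14,4.84) = (-3.2766,3.8305)
  v3: (1-0.241)·(-3.83,-1.44) + 0.241·(-5.52,-0.16) = (-4.2373,-1.1315)
  v4: (1-0.241)·(-0.5,-1.94) + 0.241·(-1.5,-2.93) = (-0.7410,-2.1786)
  v5: (1-0.241)·(1.32,-2) + 0.241·(2.25,-2.04) = (1.5441,-2.0096)
  v6: (1-0.241)·(3.49,-0.09) + 0.241·(3.25,1.72) = (3.4322,0.3462)
Shoelace sum Σ(x_i·y_{i+1} − x_{i+1}·y_i):
  i=1: 1.1636·3.8305 − -3.2766·3.3984 = +15.5924 (running +15.5924)
  i=2: -3.2766·-1.1315 − -4.2373·3.8305 = +19.9386 (running +35.5310)
  i=3: -4.2373·-2.1786 − -0.7410·-1.1315 = +8.3929 (running +43.9239)
  i=4: -0.7410·-2.0096 − 1.5441·-2.1786 = +4.8532 (running +48.7770)
  i=5: 1.5441·0.3462 − 3.4322·-2.0096 = +7.4320 (running +56.2090)
  i=6: 3.4322·3.3984 − 1.1636·0.3462 = +11.2609 (running +67.4699)
Area = |Σ|/2 = |67.4699|/2 = 33.7350

Area at t=0.241: 33.7350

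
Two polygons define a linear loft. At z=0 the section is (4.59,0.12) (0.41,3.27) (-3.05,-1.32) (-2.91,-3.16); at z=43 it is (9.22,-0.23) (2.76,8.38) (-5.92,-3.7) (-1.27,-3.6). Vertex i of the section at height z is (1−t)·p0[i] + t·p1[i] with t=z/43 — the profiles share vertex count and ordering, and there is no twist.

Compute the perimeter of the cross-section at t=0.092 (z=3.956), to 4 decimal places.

Perimeter at t=0.092: 22.4915

Cross-section at t=0.092: each vertex is (1-t)·p0[i] + t·p1[i].
  v1: (1-0.092)·(4.59,0.12) + 0.092·(9.22,-0.23) = (5.0160,0.0878)
  v2: (1-0.092)·(0.41,3.27) + 0.092·(2.76,8.38) = (0.6262,3.7401)
  v3: (1-0.092)·(-3.05,-1.32) + 0.092·(-5.92,-3.7) = (-3.3140,-1.5390)
  v4: (1-0.092)·(-2.91,-3.16) + 0.092·(-1.27,-3.6) = (-2.7591,-3.2005)
Perimeter = Σ |v_{i+1} − v_i|:
  edge 1→2: √(-4.3898² + 3.6523²) = 5.7105 (running 5.7105)
  edge 2→3: √(-3.9402² + -5.2791²) = 6.5874 (running 12.2979)
  edge 3→4: √(0.5549² + -1.6615²) = 1.7517 (running 14.0496)
  edge 4→1: √(7.7751² + 3.2883²) = 8.4418 (running 22.4915)
Perimeter = 22.4915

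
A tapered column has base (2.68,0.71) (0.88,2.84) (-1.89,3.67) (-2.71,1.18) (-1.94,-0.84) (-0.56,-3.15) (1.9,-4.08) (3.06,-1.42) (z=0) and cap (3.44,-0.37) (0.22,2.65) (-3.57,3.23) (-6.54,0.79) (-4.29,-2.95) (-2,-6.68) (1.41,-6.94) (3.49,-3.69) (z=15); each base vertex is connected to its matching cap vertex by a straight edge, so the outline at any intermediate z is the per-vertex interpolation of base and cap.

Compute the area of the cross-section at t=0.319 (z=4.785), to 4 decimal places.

Area at t=0.319: 39.6249

Cross-section at t=0.319: each vertex is (1-t)·p0[i] + t·p1[i].
  v1: (1-0.319)·(2.68,0.71) + 0.319·(3.44,-0.37) = (2.9224,0.3655)
  v2: (1-0.319)·(0.88,2.84) + 0.319·(0.22,2.65) = (0.6695,2.7794)
  v3: (1-0.319)·(-1.89,3.67) + 0.319·(-3.57,3.23) = (-2.4259,3.5296)
  v4: (1-0.319)·(-2.71,1.18) + 0.319·(-6.54,0.79) = (-3.9318,1.0556)
  v5: (1-0.319)·(-1.94,-0.84) + 0.319·(-4.29,-2.95) = (-2.6897,-1.5131)
  v6: (1-0.319)·(-0.56,-3.15) + 0.319·(-2,-6.68) = (-1.0194,-4.2761)
  v7: (1-0.319)·(1.9,-4.08) + 0.319·(1.41,-6.94) = (1.7437,-4.9923)
  v8: (1-0.319)·(3.06,-1.42) + 0.319·(3.49,-3.69) = (3.1972,-2.1441)
Shoelace sum Σ(x_i·y_{i+1} − x_{i+1}·y_i):
  i=1: 2.9224·2.7794 − 0.6695·0.3655 = +7.8779 (running +7.8779)
  i=2: 0.6695·3.5296 − -2.4259·2.7794 = +9.1055 (running +16.9835)
  i=3: -2.4259·1.0556 − -3.9318·3.5296 = +11.3170 (running +28.3004)
  i=4: -3.9318·-1.5131 − -2.6897·1.0556 = +8.7883 (running +37.0887)
  i=5: -2.6897·-4.2761 − -1.0194·-1.5131 = +9.9587 (running +47.0475)
  i=6: -1.0194·-4.9923 − 1.7437·-4.2761 = +12.5451 (running +59.5926)
  i=7: 1.7437·-2.1441 − 3.1972·-4.9923 = +12.2227 (running +71.8152)
  i=8: 3.1972·0.3655 − 2.9224·-2.1441 = +7.4346 (running +79.2498)
Area = |Σ|/2 = |79.2498|/2 = 39.6249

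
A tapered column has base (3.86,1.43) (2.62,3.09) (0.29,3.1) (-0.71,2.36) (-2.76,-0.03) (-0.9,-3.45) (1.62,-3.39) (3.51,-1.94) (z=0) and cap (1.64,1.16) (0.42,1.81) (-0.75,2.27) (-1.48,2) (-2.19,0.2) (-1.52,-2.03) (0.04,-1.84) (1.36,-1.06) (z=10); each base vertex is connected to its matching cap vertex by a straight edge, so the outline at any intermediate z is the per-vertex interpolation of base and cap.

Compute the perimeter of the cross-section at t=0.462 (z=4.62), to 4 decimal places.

Cross-section at t=0.462: each vertex is (1-t)·p0[i] + t·p1[i].
  v1: (1-0.462)·(3.86,1.43) + 0.462·(1.64,1.16) = (2.8344,1.3053)
  v2: (1-0.462)·(2.62,3.09) + 0.462·(0.42,1.81) = (1.6036,2.4986)
  v3: (1-0.462)·(0.29,3.1) + 0.462·(-0.75,2.27) = (-0.1905,2.7165)
  v4: (1-0.462)·(-0.71,2.36) + 0.462·(-1.48,2) = (-1.0657,2.1937)
  v5: (1-0.462)·(-2.76,-0.03) + 0.462·(-2.19,0.2) = (-2.4967,0.0763)
  v6: (1-0.462)·(-0.9,-3.45) + 0.462·(-1.52,-2.03) = (-1.1864,-2.7940)
  v7: (1-0.462)·(1.62,-3.39) + 0.462·(0.04,-1.84) = (0.8900,-2.6739)
  v8: (1-0.462)·(3.51,-1.94) + 0.462·(1.36,-1.06) = (2.5167,-1.5334)
Perimeter = Σ |v_{i+1} − v_i|:
  edge 1→2: √(-1.2308² + 1.1934²) = 1.7143 (running 1.7143)
  edge 2→3: √(-1.7941² + 0.2179²) = 1.8073 (running 3.5216)
  edge 3→4: √(-0.8753² + -0.5229²) = 1.0195 (running 4.5411)
  edge 4→5: √(-1.4309² + -2.1174²) = 2.5556 (running 7.0967)
  edge 5→6: √(1.3102² + -2.8702²) = 3.1551 (running 10.2518)
  edge 6→7: √(2.0765² + 0.1201²) = 2.0799 (running 12.3318)
  edge 7→8: √(1.6267² + 1.1405²) = 1.9866 (running 14.3184)
  edge 8→1: √(0.3177² + 2.8387²) = 2.8564 (running 17.1748)
Perimeter = 17.1748

Perimeter at t=0.462: 17.1748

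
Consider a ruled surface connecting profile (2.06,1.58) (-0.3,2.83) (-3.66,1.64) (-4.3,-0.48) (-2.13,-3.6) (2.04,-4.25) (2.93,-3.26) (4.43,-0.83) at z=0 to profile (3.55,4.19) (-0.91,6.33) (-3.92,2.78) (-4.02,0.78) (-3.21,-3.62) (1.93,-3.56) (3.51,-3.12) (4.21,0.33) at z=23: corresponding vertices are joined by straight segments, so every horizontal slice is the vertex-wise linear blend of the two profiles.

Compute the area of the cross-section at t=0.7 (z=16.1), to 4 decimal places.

Cross-section at t=0.7: each vertex is (1-t)·p0[i] + t·p1[i].
  v1: (1-0.7)·(2.06,1.58) + 0.7·(3.55,4.19) = (3.1030,3.4070)
  v2: (1-0.7)·(-0.3,2.83) + 0.7·(-0.91,6.33) = (-0.7270,5.2800)
  v3: (1-0.7)·(-3.66,1.64) + 0.7·(-3.92,2.78) = (-3.8420,2.4380)
  v4: (1-0.7)·(-4.3,-0.48) + 0.7·(-4.02,0.78) = (-4.1040,0.4020)
  v5: (1-0.7)·(-2.13,-3.6) + 0.7·(-3.21,-3.62) = (-2.8860,-3.6140)
  v6: (1-0.7)·(2.04,-4.25) + 0.7·(1.93,-3.56) = (1.9630,-3.7670)
  v7: (1-0.7)·(2.93,-3.26) + 0.7·(3.51,-3.12) = (3.3360,-3.1620)
  v8: (1-0.7)·(4.43,-0.83) + 0.7·(4.21,0.33) = (4.2760,-0.0180)
Shoelace sum Σ(x_i·y_{i+1} − x_{i+1}·y_i):
  i=1: 3.1030·5.2800 − -0.7270·3.4070 = +18.8607 (running +18.8607)
  i=2: -0.7270·2.4380 − -3.8420·5.2800 = +18.5133 (running +37.3741)
  i=3: -3.8420·0.4020 − -4.1040·2.4380 = +8.4611 (running +45.8351)
  i=4: -4.1040·-3.6140 − -2.8860·0.4020 = +15.9920 (running +61.8272)
  i=5: -2.8860·-3.7670 − 1.9630·-3.6140 = +17.9658 (running +79.7930)
  i=6: 1.9630·-3.1620 − 3.3360·-3.7670 = +6.3597 (running +86.1527)
  i=7: 3.3360·-0.0180 − 4.2760·-3.1620 = +13.4607 (running +99.6134)
  i=8: 4.2760·3.4070 − 3.1030·-0.0180 = +14.6242 (running +114.2376)
Area = |Σ|/2 = |114.2376|/2 = 57.1188

Area at t=0.7: 57.1188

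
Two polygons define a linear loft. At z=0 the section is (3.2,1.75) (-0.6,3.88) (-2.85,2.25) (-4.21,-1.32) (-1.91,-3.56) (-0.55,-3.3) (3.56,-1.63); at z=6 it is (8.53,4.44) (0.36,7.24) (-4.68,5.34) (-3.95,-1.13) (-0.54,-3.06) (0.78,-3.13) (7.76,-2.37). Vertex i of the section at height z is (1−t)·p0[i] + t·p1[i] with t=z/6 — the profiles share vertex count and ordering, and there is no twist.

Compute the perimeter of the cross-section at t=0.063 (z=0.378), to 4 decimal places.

Cross-section at t=0.063: each vertex is (1-t)·p0[i] + t·p1[i].
  v1: (1-0.063)·(3.2,1.75) + 0.063·(8.53,4.44) = (3.5358,1.9195)
  v2: (1-0.063)·(-0.6,3.88) + 0.063·(0.36,7.24) = (-0.5395,4.0917)
  v3: (1-0.063)·(-2.85,2.25) + 0.063·(-4.68,5.34) = (-2.9653,2.4447)
  v4: (1-0.063)·(-4.21,-1.32) + 0.063·(-3.95,-1.13) = (-4.1936,-1.3080)
  v5: (1-0.063)·(-1.91,-3.56) + 0.063·(-0.54,-3.06) = (-1.8237,-3.5285)
  v6: (1-0.063)·(-0.55,-3.3) + 0.063·(0.78,-3.13) = (-0.4662,-3.2893)
  v7: (1-0.063)·(3.56,-1.63) + 0.063·(7.76,-2.37) = (3.8246,-1.6766)
Perimeter = Σ |v_{i+1} − v_i|:
  edge 1→2: √(-4.0753² + 2.1722²) = 4.6181 (running 4.6181)
  edge 2→3: √(-2.4258² + -1.6470²) = 2.9321 (running 7.5501)
  edge 3→4: √(-1.2283² + -3.7527²) = 3.9486 (running 11.4988)
  edge 4→5: √(2.3699² + -2.2205²) = 3.2476 (running 14.7464)
  edge 5→6: √(1.3575² + 0.2392²) = 1.3784 (running 16.1248)
  edge 6→7: √(4.2908² + 1.6127²) = 4.5839 (running 20.7086)
  edge 7→1: √(-0.2888² + 3.5961²) = 3.6077 (running 24.3163)
Perimeter = 24.3163

Perimeter at t=0.063: 24.3163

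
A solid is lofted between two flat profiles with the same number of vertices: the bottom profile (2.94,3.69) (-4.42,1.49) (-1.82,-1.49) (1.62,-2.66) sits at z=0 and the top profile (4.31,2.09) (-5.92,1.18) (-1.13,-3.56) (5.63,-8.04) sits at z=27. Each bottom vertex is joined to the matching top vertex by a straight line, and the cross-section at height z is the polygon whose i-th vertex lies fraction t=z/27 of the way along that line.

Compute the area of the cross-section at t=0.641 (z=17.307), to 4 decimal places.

Cross-section at t=0.641: each vertex is (1-t)·p0[i] + t·p1[i].
  v1: (1-0.641)·(2.94,3.69) + 0.641·(4.31,2.09) = (3.8182,2.6644)
  v2: (1-0.641)·(-4.42,1.49) + 0.641·(-5.92,1.18) = (-5.3815,1.2913)
  v3: (1-0.641)·(-1.82,-1.49) + 0.641·(-1.13,-3.56) = (-1.3777,-2.8169)
  v4: (1-0.641)·(1.62,-2.66) + 0.641·(5.63,-8.04) = (4.1904,-6.1086)
Shoelace sum Σ(x_i·y_{i+1} − x_{i+1}·y_i):
  i=1: 3.8182·1.2913 − -5.3815·2.6644 = +19.2688 (running +19.2688)
  i=2: -5.3815·-2.8169 − -1.3777·1.2913 = +16.9380 (running +36.2068)
  i=3: -1.3777·-6.1086 − 4.1904·-2.8169 = +20.2197 (running +56.4265)
  i=4: 4.1904·2.6644 − 3.8182·-6.1086 = +34.4885 (running +90.9151)
Area = |Σ|/2 = |90.9151|/2 = 45.4575

Area at t=0.641: 45.4575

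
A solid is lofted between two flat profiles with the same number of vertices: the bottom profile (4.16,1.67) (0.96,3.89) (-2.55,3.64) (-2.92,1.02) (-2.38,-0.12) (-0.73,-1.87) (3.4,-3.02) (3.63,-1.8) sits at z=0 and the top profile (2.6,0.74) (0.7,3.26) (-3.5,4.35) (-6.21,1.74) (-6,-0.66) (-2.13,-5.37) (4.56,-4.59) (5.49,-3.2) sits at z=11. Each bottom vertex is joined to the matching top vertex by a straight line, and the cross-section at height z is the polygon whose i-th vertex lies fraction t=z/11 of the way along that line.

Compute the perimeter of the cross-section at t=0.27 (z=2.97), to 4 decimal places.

Perimeter at t=0.27: 24.9236

Cross-section at t=0.27: each vertex is (1-t)·p0[i] + t·p1[i].
  v1: (1-0.27)·(4.16,1.67) + 0.27·(2.6,0.74) = (3.7388,1.4189)
  v2: (1-0.27)·(0.96,3.89) + 0.27·(0.7,3.26) = (0.8898,3.7199)
  v3: (1-0.27)·(-2.55,3.64) + 0.27·(-3.5,4.35) = (-2.8065,3.8317)
  v4: (1-0.27)·(-2.92,1.02) + 0.27·(-6.21,1.74) = (-3.8083,1.2144)
  v5: (1-0.27)·(-2.38,-0.12) + 0.27·(-6,-0.66) = (-3.3574,-0.2658)
  v6: (1-0.27)·(-0.73,-1.87) + 0.27·(-2.13,-5.37) = (-1.1080,-2.8150)
  v7: (1-0.27)·(3.4,-3.02) + 0.27·(4.56,-4.59) = (3.7132,-3.4439)
  v8: (1-0.27)·(3.63,-1.8) + 0.27·(5.49,-3.2) = (4.1322,-2.1780)
Perimeter = Σ |v_{i+1} − v_i|:
  edge 1→2: √(-2.8490² + 2.3010²) = 3.6622 (running 3.6622)
  edge 2→3: √(-3.6963² + 0.1118²) = 3.6980 (running 7.3601)
  edge 3→4: √(-1.0018² + -2.6173²) = 2.8025 (running 10.1626)
  edge 4→5: √(0.4509² + -1.4802²) = 1.5474 (running 11.7100)
  edge 5→6: √(2.2494² + -2.5492²) = 3.3997 (running 15.1097)
  edge 6→7: √(4.8212² + -0.6289²) = 4.8620 (running 19.9718)
  edge 7→8: √(0.4190² + 1.2659²) = 1.3334 (running 21.3052)
  edge 8→1: √(-0.3934² + 3.5969²) = 3.6183 (running 24.9236)
Perimeter = 24.9236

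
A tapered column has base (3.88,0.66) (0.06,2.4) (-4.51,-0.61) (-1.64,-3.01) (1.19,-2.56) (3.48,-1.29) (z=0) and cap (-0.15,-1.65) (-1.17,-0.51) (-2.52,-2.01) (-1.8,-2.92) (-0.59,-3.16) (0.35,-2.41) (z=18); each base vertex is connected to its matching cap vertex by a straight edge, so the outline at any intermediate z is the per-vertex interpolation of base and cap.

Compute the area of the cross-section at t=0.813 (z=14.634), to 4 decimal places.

Area at t=0.813: 7.1311

Cross-section at t=0.813: each vertex is (1-t)·p0[i] + t·p1[i].
  v1: (1-0.813)·(3.88,0.66) + 0.813·(-0.15,-1.65) = (0.6036,-1.2180)
  v2: (1-0.813)·(0.06,2.4) + 0.813·(-1.17,-0.51) = (-0.9400,0.0342)
  v3: (1-0.813)·(-4.51,-0.61) + 0.813·(-2.52,-2.01) = (-2.8921,-1.7482)
  v4: (1-0.813)·(-1.64,-3.01) + 0.813·(-1.8,-2.92) = (-1.7701,-2.9368)
  v5: (1-0.813)·(1.19,-2.56) + 0.813·(-0.59,-3.16) = (-0.2571,-3.0478)
  v6: (1-0.813)·(3.48,-1.29) + 0.813·(0.35,-2.41) = (0.9353,-2.2006)
Shoelace sum Σ(x_i·y_{i+1} − x_{i+1}·y_i):
  i=1: 0.6036·0.0342 − -0.9400·-1.2180 = -1.1243 (running -1.1243)
  i=2: -0.9400·-1.7482 − -2.8921·0.0342 = +1.7421 (running +0.6178)
  i=3: -2.8921·-2.9368 − -1.7701·-1.7482 = +5.3992 (running +6.0170)
  i=4: -1.7701·-3.0478 − -0.2571·-2.9368 = +4.6397 (running +10.6567)
  i=5: -0.2571·-2.2006 − 0.9353·-3.0478 = +3.4165 (running +14.0732)
  i=6: 0.9353·-1.2180 − 0.6036·-2.2006 = +0.1890 (running +14.2623)
Area = |Σ|/2 = |14.2623|/2 = 7.1311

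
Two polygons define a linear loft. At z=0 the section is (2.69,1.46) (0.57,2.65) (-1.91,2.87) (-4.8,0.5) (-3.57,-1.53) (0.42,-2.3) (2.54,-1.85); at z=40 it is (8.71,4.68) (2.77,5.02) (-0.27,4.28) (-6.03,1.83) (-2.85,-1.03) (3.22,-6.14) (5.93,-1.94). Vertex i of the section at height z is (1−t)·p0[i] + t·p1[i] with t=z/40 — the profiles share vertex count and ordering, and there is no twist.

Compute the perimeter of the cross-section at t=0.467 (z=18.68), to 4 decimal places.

Cross-section at t=0.467: each vertex is (1-t)·p0[i] + t·p1[i].
  v1: (1-0.467)·(2.69,1.46) + 0.467·(8.71,4.68) = (5.5013,2.9637)
  v2: (1-0.467)·(0.57,2.65) + 0.467·(2.77,5.02) = (1.5974,3.7568)
  v3: (1-0.467)·(-1.91,2.87) + 0.467·(-0.27,4.28) = (-1.1441,3.5285)
  v4: (1-0.467)·(-4.8,0.5) + 0.467·(-6.03,1.83) = (-5.3744,1.1211)
  v5: (1-0.467)·(-3.57,-1.53) + 0.467·(-2.85,-1.03) = (-3.2338,-1.2965)
  v6: (1-0.467)·(0.42,-2.3) + 0.467·(3.22,-6.14) = (1.7276,-4.0933)
  v7: (1-0.467)·(2.54,-1.85) + 0.467·(5.93,-1.94) = (4.1231,-1.8920)
Perimeter = Σ |v_{i+1} − v_i|:
  edge 1→2: √(-3.9039² + 0.7930²) = 3.9837 (running 3.9837)
  edge 2→3: √(-2.7415² + -0.2283²) = 2.7510 (running 6.7347)
  edge 3→4: √(-4.2303² + -2.4074²) = 4.8673 (running 11.6020)
  edge 4→5: √(2.1406² + -2.4176²) = 3.2291 (running 14.8311)
  edge 5→6: √(4.9614² + -2.7968²) = 5.6954 (running 20.5265)
  edge 6→7: √(2.3955² + 2.2012²) = 3.2533 (running 23.7798)
  edge 7→1: √(1.3782² + 4.8558²) = 5.0476 (running 28.8274)
Perimeter = 28.8274

Perimeter at t=0.467: 28.8274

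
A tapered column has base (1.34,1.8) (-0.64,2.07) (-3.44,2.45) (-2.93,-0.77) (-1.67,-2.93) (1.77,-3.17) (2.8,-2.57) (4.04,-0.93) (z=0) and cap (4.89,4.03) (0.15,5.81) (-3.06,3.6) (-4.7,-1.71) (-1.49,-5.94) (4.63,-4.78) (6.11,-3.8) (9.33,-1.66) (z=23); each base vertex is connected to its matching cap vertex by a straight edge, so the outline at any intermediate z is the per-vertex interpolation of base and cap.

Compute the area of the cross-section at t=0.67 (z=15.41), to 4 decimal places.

Cross-section at t=0.67: each vertex is (1-t)·p0[i] + t·p1[i].
  v1: (1-0.67)·(1.34,1.8) + 0.67·(4.89,4.03) = (3.7185,3.2941)
  v2: (1-0.67)·(-0.64,2.07) + 0.67·(0.15,5.81) = (-0.1107,4.5758)
  v3: (1-0.67)·(-3.44,2.45) + 0.67·(-3.06,3.6) = (-3.1854,3.2205)
  v4: (1-0.67)·(-2.93,-0.77) + 0.67·(-4.7,-1.71) = (-4.1159,-1.3998)
  v5: (1-0.67)·(-1.67,-2.93) + 0.67·(-1.49,-5.94) = (-1.5494,-4.9467)
  v6: (1-0.67)·(1.77,-3.17) + 0.67·(4.63,-4.78) = (3.6862,-4.2487)
  v7: (1-0.67)·(2.8,-2.57) + 0.67·(6.11,-3.8) = (5.0177,-3.3941)
  v8: (1-0.67)·(4.04,-0.93) + 0.67·(9.33,-1.66) = (7.5843,-1.4191)
Shoelace sum Σ(x_i·y_{i+1} − x_{i+1}·y_i):
  i=1: 3.7185·4.5758 − -0.1107·3.2941 = +17.3798 (running +17.3798)
  i=2: -0.1107·3.2205 − -3.1854·4.5758 = +14.2192 (running +31.5990)
  i=3: -3.1854·-1.3998 − -4.1159·3.2205 = +17.7142 (running +49.3132)
  i=4: -4.1159·-4.9467 − -1.5494·-1.3998 = +18.1913 (running +67.5045)
  i=5: -1.5494·-4.2487 − 3.6862·-4.9467 = +24.8175 (running +92.3219)
  i=6: 3.6862·-3.3941 − 5.0177·-4.2487 = +8.8074 (running +101.1293)
  i=7: 5.0177·-1.4191 − 7.5843·-3.3941 = +18.6213 (running +119.7506)
  i=8: 7.5843·3.2941 − 3.7185·-1.4191 = +30.2604 (running +150.0109)
Area = |Σ|/2 = |150.0109|/2 = 75.0055

Area at t=0.67: 75.0055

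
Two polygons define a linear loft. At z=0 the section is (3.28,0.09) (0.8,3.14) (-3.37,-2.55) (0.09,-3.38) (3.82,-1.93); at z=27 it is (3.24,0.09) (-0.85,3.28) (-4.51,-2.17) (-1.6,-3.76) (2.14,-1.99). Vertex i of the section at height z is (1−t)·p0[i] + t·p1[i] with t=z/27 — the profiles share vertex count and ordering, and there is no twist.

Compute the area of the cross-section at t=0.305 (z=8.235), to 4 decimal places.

Area at t=0.305: 26.2506

Cross-section at t=0.305: each vertex is (1-t)·p0[i] + t·p1[i].
  v1: (1-0.305)·(3.28,0.09) + 0.305·(3.24,0.09) = (3.2678,0.0900)
  v2: (1-0.305)·(0.8,3.14) + 0.305·(-0.85,3.28) = (0.2968,3.1827)
  v3: (1-0.305)·(-3.37,-2.55) + 0.305·(-4.51,-2.17) = (-3.7177,-2.4341)
  v4: (1-0.305)·(0.09,-3.38) + 0.305·(-1.6,-3.76) = (-0.4254,-3.4959)
  v5: (1-0.305)·(3.82,-1.93) + 0.305·(2.14,-1.99) = (3.3076,-1.9483)
Shoelace sum Σ(x_i·y_{i+1} − x_{i+1}·y_i):
  i=1: 3.2678·3.1827 − 0.2968·0.0900 = +10.3737 (running +10.3737)
  i=2: 0.2968·-2.4341 − -3.7177·3.1827 = +11.1100 (running +21.4837)
  i=3: -3.7177·-3.4959 − -0.4254·-2.4341 = +11.9611 (running +33.4448)
  i=4: -0.4254·-1.9483 − 3.3076·-3.4959 = +12.3919 (running +45.8368)
  i=5: 3.3076·0.0900 − 3.2678·-1.9483 = +6.6643 (running +52.5011)
Area = |Σ|/2 = |52.5011|/2 = 26.2506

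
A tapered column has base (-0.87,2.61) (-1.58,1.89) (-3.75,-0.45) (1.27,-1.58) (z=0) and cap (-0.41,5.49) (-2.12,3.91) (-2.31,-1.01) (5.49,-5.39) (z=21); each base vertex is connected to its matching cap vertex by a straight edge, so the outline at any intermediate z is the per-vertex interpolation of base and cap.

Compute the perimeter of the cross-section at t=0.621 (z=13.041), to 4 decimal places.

Cross-section at t=0.621: each vertex is (1-t)·p0[i] + t·p1[i].
  v1: (1-0.621)·(-0.87,2.61) + 0.621·(-0.41,5.49) = (-0.5843,4.3985)
  v2: (1-0.621)·(-1.58,1.89) + 0.621·(-2.12,3.91) = (-1.9153,3.1444)
  v3: (1-0.621)·(-3.75,-0.45) + 0.621·(-2.31,-1.01) = (-2.8558,-0.7978)
  v4: (1-0.621)·(1.27,-1.58) + 0.621·(5.49,-5.39) = (3.8906,-3.9460)
Perimeter = Σ |v_{i+1} − v_i|:
  edge 1→2: √(-1.3310² + -1.2541²) = 1.8287 (running 1.8287)
  edge 2→3: √(-0.9404² + -3.9422²) = 4.0528 (running 5.8815)
  edge 3→4: √(6.7464² + -3.1482²) = 7.4448 (running 13.3263)
  edge 4→1: √(-4.4750² + 8.3445²) = 9.4687 (running 22.7950)
Perimeter = 22.7950

Perimeter at t=0.621: 22.7950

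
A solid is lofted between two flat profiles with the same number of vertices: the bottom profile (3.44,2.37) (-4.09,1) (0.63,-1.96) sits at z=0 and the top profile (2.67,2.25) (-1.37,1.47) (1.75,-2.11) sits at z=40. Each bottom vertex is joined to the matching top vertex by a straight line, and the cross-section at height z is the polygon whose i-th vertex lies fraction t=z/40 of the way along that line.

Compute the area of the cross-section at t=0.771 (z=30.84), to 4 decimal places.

Cross-section at t=0.771: each vertex is (1-t)·p0[i] + t·p1[i].
  v1: (1-0.771)·(3.44,2.37) + 0.771·(2.67,2.25) = (2.8463,2.2775)
  v2: (1-0.771)·(-4.09,1) + 0.771·(-1.37,1.47) = (-1.9929,1.3624)
  v3: (1-0.771)·(0.63,-1.96) + 0.771·(1.75,-2.11) = (1.4935,-2.0756)
Shoelace sum Σ(x_i·y_{i+1} − x_{i+1}·y_i):
  i=1: 2.8463·1.3624 − -1.9929·2.2775 = +8.4165 (running +8.4165)
  i=2: -1.9929·-2.0756 − 1.4935·1.3624 = +2.1018 (running +10.5183)
  i=3: 1.4935·2.2775 − 2.8463·-2.0756 = +9.3094 (running +19.8277)
Area = |Σ|/2 = |19.8277|/2 = 9.9139

Area at t=0.771: 9.9139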